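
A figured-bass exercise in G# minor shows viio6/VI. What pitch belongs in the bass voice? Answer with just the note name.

The applied chord viio6/VI is rooted on D#: D#-F#-A.
The figure 6 means first inversion — the third is in the bass.

F#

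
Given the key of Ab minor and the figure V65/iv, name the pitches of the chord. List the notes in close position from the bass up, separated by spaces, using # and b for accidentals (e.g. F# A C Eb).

C Eb Gb Ab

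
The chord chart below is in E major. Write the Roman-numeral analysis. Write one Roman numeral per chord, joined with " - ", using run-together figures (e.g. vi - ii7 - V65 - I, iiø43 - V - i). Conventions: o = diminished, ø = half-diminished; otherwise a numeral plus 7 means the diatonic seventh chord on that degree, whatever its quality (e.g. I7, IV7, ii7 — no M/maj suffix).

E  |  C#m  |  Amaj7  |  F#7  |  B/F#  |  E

E has root E, degree 1 in E major, so I.
C#m has root C#, degree 6 in E major, so vi.
Amaj7: root A is the subdominant; major seventh chord there is IV7.
F#7: a dominant seventh chord on F#, the applied dominant of V → V7/V.
B/F# has root B, degree 5 in E major, so V64.
E: major triad on E = scale degree 1 → I.

I - vi - IV7 - V7/V - V64 - I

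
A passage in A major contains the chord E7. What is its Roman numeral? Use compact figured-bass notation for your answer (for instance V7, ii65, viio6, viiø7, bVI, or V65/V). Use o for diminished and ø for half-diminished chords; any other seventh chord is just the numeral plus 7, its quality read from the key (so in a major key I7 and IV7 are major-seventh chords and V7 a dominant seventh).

V7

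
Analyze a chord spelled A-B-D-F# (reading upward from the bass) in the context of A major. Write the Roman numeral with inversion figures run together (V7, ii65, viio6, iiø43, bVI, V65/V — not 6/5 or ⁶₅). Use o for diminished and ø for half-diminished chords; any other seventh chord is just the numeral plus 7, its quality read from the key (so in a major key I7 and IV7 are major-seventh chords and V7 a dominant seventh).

ii42

The pitches B-D-F#-A form a minor seventh chord rooted on B.
B is scale degree 2 in A major, and a minor seventh chord on that degree is written ii7.
With A in the bass the chord is in third inversion, so the figured bass is 42.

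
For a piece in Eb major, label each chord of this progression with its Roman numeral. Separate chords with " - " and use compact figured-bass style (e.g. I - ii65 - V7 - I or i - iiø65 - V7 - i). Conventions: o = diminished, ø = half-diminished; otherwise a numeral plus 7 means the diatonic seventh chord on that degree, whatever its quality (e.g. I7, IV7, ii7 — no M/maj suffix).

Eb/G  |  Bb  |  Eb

I6 - V - I

Eb/G: major triad on Eb = scale degree 1 → I6.
Bb has root Bb, degree 5 in Eb major, so V.
Eb: major triad on Eb = scale degree 1 → I.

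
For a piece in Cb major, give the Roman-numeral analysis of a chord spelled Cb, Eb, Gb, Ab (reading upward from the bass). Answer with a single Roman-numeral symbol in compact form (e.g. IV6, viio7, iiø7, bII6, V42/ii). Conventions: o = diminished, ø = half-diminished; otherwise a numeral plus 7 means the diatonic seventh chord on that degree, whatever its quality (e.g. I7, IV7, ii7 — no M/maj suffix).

vi65

The pitches Ab-Cb-Eb-Gb form a minor seventh chord rooted on Ab.
In Cb major, Ab is the submediant; the diatonic minor seventh chord there is vi7.
With Cb in the bass the chord is in first inversion, so the figured bass is 65.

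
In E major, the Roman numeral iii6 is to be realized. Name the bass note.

B

iii in E major has root G#; the chord is G#-B-D#.
The figure 6 means first inversion — the third is in the bass.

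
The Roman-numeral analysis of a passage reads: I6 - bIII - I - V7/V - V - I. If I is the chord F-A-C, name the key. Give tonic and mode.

F major

I is given as F-A-C — a major triad with root F.
If F is scale degree 1 and the mode makes that degree carry a major triad, the tonic is F and the mode is major.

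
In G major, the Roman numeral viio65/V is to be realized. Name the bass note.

The applied chord viio65/V is rooted on C#: C#-E-G-Bb.
The figure 65 means first inversion — the third is in the bass.

E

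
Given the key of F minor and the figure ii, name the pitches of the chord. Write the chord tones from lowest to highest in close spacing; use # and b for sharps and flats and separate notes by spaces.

ii is the minor supertonic, borrowed from the parallel major (the Dorian ii). In F minor that root is G.
So the chord is G-Bb-D, a minor triad.

G Bb D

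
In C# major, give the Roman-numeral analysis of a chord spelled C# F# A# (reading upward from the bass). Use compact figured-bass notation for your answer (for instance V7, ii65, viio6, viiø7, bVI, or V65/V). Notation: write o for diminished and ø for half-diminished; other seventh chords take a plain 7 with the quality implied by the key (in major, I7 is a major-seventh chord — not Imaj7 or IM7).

Stacked in thirds the chord is F#-A#-C#: a major triad on F#.
In C# major, F# is the subdominant; the diatonic major triad there is IV.
With C# in the bass the chord is in second inversion, so the figured bass is 64.

IV64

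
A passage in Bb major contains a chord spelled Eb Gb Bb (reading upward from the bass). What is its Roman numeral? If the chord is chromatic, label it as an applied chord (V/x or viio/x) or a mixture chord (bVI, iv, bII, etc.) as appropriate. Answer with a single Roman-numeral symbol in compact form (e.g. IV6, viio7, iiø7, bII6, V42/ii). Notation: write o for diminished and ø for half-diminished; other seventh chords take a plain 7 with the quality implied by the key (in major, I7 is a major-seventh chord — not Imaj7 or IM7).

iv

Stacked in thirds the chord is Eb-Gb-Bb: a minor triad on Eb.
Eb is the fourth degree of Bb major. This is the minor subdominant, borrowed from the parallel minor.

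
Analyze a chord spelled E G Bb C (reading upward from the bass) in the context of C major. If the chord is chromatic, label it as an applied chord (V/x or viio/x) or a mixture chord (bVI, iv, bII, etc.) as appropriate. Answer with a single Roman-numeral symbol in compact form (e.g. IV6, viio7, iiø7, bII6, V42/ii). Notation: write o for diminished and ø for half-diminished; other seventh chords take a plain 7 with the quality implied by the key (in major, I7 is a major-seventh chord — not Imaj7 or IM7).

V65/IV

Stacked in thirds the chord is C-E-G-Bb: a dominant seventh chord on C.
C is not a diatonic chord root with this quality in C major, but it lies a perfect fifth above F (IV), so the chord functions as an applied dominant of IV.
With E in the bass the chord is in first inversion, so the figured bass is 65.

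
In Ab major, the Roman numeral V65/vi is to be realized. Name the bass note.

The applied chord V65/vi is rooted on C: C-E-G-Bb.
The figure 65 means first inversion — the third is in the bass.

E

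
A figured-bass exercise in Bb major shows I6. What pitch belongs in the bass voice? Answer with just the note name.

I in Bb major has root Bb; the chord is Bb-D-F.
The figure 6 means first inversion — the third is in the bass.

D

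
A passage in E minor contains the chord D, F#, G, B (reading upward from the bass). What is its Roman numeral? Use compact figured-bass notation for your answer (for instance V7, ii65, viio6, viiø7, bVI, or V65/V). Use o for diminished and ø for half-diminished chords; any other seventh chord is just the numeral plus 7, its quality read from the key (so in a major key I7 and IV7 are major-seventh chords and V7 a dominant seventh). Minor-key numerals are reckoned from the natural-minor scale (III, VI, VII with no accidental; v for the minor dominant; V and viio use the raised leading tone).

III43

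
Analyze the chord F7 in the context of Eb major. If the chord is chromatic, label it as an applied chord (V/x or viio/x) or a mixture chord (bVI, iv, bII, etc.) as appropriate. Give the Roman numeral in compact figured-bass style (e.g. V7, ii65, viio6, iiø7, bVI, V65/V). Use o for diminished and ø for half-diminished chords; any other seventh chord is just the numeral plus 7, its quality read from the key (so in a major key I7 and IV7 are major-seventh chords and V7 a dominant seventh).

Stacked in thirds the chord is F-A-C-Eb: a dominant seventh chord on F.
F is not a diatonic chord root with this quality in Eb major, but it lies a perfect fifth above Bb (V), so the chord functions as an applied dominant of V.

V7/V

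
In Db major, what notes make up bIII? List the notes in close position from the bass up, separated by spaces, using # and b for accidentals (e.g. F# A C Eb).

bIII is a major triad on the lowered third degree, borrowed from the parallel minor. In Db major that root is Fb.
So the chord is Fb-Ab-Cb, a major triad.

Fb Ab Cb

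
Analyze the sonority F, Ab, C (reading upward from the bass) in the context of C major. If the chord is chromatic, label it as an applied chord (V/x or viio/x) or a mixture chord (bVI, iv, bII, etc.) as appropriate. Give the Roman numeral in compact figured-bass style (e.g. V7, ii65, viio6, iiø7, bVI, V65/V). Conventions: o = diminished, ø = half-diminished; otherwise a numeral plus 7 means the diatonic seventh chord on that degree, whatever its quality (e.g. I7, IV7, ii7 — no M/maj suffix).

iv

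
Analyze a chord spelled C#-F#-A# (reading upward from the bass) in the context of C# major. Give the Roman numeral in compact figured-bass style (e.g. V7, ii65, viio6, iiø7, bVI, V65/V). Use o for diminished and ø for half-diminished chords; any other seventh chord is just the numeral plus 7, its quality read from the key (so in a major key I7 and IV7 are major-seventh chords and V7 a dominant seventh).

IV64

The pitches F#-A#-C# form a major triad rooted on F#.
F# is scale degree 4 in C# major, and a major triad on that degree is written IV.
With C# in the bass the chord is in second inversion, so the figured bass is 64.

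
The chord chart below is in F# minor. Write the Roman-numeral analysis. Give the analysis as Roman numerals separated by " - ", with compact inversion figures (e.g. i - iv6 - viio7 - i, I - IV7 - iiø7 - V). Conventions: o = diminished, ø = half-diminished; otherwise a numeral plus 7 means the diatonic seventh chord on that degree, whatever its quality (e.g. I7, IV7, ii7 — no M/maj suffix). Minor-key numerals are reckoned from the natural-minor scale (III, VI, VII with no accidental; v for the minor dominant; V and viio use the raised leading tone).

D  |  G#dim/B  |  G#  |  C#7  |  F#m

D: root D is the submediant; major triad there is VI.
G#dim/B: root G# is the supertonic; diminished triad there is iio6.
G#: a major triad on G#, the applied dominant of V → V/V.
C#7: dominant seventh chord on C# = scale degree 5 → V7.
F#m: root F# is the tonic; minor triad there is i.

VI - iio6 - V/V - V7 - i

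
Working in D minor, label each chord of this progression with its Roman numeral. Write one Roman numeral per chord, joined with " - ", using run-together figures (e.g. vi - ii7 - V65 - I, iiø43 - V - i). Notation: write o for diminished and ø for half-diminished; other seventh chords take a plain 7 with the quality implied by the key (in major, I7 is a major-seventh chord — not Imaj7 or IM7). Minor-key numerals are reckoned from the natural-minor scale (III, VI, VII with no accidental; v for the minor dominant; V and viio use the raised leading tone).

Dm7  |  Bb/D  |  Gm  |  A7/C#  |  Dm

i7 - VI6 - iv - V65 - i

Dm7: root D is the tonic; minor seventh chord there is i7.
Bb/D: major triad on Bb = scale degree 6 → VI6.
Gm: root G is the subdominant; minor triad there is iv.
A7/C#: root A is the dominant; dominant seventh chord there is V65.
Dm: root D is the tonic; minor triad there is i.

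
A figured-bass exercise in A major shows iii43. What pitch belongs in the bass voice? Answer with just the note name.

G#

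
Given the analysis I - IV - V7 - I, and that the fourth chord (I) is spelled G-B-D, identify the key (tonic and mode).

The chord G is a major triad rooted on G; its label is I.
If G is scale degree 1 and the mode makes that degree carry a major triad, the tonic is G and the mode is major.

G major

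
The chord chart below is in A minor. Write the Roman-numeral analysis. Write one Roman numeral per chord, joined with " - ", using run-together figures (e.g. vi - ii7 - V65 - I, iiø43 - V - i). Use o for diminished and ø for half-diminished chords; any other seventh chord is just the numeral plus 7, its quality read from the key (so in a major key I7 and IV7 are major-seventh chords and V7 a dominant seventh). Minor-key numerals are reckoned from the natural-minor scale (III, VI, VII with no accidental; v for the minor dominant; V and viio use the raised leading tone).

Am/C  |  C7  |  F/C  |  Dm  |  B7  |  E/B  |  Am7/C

i6 - V7/VI - VI64 - iv - V7/V - V64 - i65

Am/C has root A, degree 1 in A minor, so i6.
C7: a dominant seventh chord on C, the applied dominant of VI → V7/VI.
F/C: major triad on F = scale degree 6 → VI64.
Dm: minor triad on D = scale degree 4 → iv.
B7 is the secondary dominant of V (dominant seventh chord on B): V7/V.
E/B has root E, degree 5 in A minor, so V64.
Am7/C has root A, degree 1 in A minor, so i65.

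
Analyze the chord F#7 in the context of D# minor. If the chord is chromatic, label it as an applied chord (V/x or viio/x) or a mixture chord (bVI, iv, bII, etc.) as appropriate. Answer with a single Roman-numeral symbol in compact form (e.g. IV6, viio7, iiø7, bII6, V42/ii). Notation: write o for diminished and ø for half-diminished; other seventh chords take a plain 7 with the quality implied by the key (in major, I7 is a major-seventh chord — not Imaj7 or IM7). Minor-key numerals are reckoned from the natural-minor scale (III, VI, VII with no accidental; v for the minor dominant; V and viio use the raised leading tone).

Stacked in thirds the chord is F#-A#-C#-E: a dominant seventh chord on F#.
F# is not a diatonic chord root with this quality in D# minor, but it lies a perfect fifth above B (VI), so the chord functions as an applied dominant of VI.

V7/VI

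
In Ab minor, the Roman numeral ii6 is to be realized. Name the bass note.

Db

ii in Ab minor has root Bb; the chord is Bb-Db-F.
The figure 6 means first inversion — the third is in the bass.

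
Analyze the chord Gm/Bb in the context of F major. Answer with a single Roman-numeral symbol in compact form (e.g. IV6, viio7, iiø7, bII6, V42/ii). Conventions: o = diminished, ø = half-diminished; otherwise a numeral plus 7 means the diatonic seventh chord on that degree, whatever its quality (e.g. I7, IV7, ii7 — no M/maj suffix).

ii6

The pitches G-Bb-D form a minor triad rooted on G.
In F major, G is the supertonic; the diatonic minor triad there is ii.
With Bb in the bass the chord is in first inversion, so the figured bass is 6.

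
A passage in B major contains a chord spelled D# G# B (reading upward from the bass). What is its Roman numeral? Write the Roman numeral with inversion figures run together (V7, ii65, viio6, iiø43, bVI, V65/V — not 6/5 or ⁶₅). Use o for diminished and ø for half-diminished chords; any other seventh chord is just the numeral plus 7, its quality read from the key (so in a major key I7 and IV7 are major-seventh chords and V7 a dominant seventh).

vi64

Stacked in thirds the chord is G#-B-D#: a minor triad on G#.
In B major, G# is the submediant; the diatonic minor triad there is vi.
With D# in the bass the chord is in second inversion, so the figured bass is 64.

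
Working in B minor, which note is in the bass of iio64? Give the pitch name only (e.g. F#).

iio in B minor has root C#; the chord is C#-E-G.
The figure 64 means second inversion — the fifth is in the bass.

G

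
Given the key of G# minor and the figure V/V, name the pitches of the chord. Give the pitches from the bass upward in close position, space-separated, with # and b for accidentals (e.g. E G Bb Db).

A# C## E#

V/V is a secondary dominant — the dominant triad of V. V in G# minor is D#, so the applied chord's root is A#, a perfect fifth above.
Building a major triad on A# gives A#-C##-E#.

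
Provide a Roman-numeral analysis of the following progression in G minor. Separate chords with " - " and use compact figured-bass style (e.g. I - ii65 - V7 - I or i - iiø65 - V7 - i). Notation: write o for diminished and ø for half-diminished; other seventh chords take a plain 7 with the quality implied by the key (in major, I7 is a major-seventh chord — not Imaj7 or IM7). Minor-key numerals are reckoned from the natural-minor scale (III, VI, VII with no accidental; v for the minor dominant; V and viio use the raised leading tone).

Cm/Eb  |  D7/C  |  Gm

Cm/Eb: minor triad on C = scale degree 4 → iv6.
D7/C has root D, degree 5 in G minor, so V42.
Gm has root G, degree 1 in G minor, so i.

iv6 - V42 - i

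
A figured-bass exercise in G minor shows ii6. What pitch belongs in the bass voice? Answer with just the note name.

ii in G minor has root A; the chord is A-C-E.
The figure 6 means first inversion — the third is in the bass.

C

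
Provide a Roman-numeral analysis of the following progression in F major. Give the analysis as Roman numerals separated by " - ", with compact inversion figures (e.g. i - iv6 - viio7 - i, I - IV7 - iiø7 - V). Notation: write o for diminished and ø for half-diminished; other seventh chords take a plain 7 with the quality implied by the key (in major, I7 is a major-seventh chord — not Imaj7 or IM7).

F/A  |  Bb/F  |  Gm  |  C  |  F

I6 - IV64 - ii - V - I

F/A has root F, degree 1 in F major, so I6.
Bb/F: root Bb is the subdominant; major triad there is IV64.
Gm: minor triad on G = scale degree 2 → ii.
C: major triad on C = scale degree 5 → V.
F: root F is the tonic; major triad there is I.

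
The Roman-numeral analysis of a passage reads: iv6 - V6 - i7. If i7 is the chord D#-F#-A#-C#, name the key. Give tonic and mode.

D# minor

The chord D#m7 is a minor seventh chord rooted on D#; its label is i7.
If D# is scale degree 1 and the mode makes that degree carry a minor seventh chord, the tonic is D# and the mode is minor.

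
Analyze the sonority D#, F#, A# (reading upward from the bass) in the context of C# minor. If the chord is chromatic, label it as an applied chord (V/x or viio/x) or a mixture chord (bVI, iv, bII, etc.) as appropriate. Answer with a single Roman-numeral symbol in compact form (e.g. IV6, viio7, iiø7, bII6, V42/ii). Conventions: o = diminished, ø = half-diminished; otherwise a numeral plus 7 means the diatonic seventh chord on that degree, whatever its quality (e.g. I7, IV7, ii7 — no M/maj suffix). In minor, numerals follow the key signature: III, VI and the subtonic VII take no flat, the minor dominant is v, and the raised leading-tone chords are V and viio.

The pitches D#-F#-A# form a minor triad rooted on D#.
D# is the second degree of C# minor. This is the minor supertonic, borrowed from the parallel major (the Dorian ii).

ii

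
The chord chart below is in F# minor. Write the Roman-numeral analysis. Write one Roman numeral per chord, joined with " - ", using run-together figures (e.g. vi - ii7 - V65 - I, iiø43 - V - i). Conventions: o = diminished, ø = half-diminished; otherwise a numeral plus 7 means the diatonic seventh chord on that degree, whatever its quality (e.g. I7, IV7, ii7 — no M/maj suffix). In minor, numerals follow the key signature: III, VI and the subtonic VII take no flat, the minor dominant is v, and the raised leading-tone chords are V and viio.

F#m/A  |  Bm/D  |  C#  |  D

i6 - iv6 - V - VI

F#m/A: minor triad on F# = scale degree 1 → i6.
Bm/D: minor triad on B = scale degree 4 → iv6.
C#: root C# is the dominant; major triad there is V.
D has root D, degree 6 in F# minor, so VI.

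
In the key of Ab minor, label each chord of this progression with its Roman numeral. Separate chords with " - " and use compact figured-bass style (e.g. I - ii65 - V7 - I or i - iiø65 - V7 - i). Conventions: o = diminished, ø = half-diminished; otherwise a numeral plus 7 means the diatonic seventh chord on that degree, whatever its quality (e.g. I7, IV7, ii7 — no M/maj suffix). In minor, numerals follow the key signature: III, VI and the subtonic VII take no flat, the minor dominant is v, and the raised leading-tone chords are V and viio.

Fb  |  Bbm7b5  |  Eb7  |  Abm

Fb has root Fb, degree 6 in Ab minor, so VI.
Bbm7b5: half-diminished seventh chord on Bb = scale degree 2 → iiø7.
Eb7: dominant seventh chord on Eb = scale degree 5 → V7.
Abm: minor triad on Ab = scale degree 1 → i.

VI - iiø7 - V7 - i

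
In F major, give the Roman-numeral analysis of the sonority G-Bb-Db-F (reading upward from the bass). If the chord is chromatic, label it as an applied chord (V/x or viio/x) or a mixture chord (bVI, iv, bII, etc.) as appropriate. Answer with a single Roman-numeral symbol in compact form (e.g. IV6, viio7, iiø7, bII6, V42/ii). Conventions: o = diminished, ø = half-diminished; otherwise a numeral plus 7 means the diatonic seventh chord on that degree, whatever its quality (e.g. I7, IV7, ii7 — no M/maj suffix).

The pitches G-Bb-Db-F form a half-diminished seventh chord rooted on G.
G is the second degree of F major. This is the half-diminished supertonic seventh, borrowed from the parallel minor.

iiø7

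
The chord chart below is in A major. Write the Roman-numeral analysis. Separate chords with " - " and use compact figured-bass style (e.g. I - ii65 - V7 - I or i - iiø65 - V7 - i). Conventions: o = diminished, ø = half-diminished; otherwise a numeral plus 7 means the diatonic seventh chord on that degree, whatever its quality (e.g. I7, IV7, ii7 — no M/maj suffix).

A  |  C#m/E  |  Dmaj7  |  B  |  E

A has root A, degree 1 in A major, so I.
C#m/E: minor triad on C# = scale degree 3 → iii6.
Dmaj7 has root D, degree 4 in A major, so IV7.
B: a major triad on B, the applied dominant of V → V/V.
E: root E is the dominant; major triad there is V.

I - iii6 - IV7 - V/V - V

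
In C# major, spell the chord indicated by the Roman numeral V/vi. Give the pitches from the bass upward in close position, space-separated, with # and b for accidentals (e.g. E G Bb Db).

V/vi is a secondary dominant — the dominant triad of vi. vi in C# major is A#, so the applied chord's root is E#, a perfect fifth above.
Building a major triad on E# gives E#-G##-B#.

E# G## B#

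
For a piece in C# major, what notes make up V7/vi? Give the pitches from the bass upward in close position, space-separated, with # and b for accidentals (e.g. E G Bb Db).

V7/vi is a secondary dominant — the dominant seventh of vi. vi in C# major is A#, so the applied chord's root is E#, a perfect fifth above.
Building a dominant seventh chord on E# gives E#-G##-B#-D#.

E# G## B# D#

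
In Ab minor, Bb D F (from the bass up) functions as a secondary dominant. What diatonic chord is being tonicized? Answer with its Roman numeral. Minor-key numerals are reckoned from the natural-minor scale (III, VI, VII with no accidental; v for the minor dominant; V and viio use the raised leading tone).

The chord is a major triad on Bb.
A dominant resolves down a perfect fifth: Bb → Eb. In Ab minor, Eb is scale degree 5, i.e. V.

V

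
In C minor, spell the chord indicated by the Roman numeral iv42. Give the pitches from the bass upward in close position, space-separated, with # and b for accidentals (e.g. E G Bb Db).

Eb F Ab C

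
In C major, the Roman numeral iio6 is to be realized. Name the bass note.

iio in C major has root D; the chord is D-F-Ab.
The figure 6 means first inversion — the third is in the bass.

F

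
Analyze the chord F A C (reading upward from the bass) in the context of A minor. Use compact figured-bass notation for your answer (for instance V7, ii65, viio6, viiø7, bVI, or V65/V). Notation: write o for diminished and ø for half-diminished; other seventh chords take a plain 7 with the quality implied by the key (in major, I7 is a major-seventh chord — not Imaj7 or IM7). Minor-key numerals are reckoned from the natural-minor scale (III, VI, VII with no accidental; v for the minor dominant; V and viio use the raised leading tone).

VI

The pitches F-A-C form a major triad rooted on F.
In A minor, F is the submediant; the diatonic major triad there is VI.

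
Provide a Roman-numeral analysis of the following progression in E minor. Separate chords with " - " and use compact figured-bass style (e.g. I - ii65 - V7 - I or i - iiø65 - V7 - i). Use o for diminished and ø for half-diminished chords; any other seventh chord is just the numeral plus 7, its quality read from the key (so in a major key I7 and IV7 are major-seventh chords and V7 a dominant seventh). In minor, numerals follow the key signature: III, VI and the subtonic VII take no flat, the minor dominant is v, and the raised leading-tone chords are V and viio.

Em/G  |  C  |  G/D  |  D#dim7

i6 - VI - III64 - viio7

Em/G: minor triad on E = scale degree 1 → i6.
C: major triad on C = scale degree 6 → VI.
G/D has root G, degree 3 in E minor, so III64.
D#dim7: fully diminished seventh chord on D# = scale degree 7 → viio7.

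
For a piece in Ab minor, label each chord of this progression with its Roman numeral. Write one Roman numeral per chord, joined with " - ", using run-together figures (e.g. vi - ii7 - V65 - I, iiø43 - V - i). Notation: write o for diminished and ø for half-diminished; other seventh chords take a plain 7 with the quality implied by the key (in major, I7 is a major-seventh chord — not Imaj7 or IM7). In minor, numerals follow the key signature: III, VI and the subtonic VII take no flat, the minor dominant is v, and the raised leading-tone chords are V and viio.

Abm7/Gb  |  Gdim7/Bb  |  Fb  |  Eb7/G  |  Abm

i42 - viio65 - VI - V65 - i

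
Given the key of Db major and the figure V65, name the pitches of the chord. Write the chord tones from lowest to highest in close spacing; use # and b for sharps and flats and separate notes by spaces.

The numeral's case and figure indicate a dominant seventh chord. In Db major its root, the dominant, is Ab.
That chord is spelled Ab-C-Eb-Gb.
With the 65 figure the chord is in first inversion; from the bass C upward in close position it reads C-Eb-Gb-Ab.

C Eb Gb Ab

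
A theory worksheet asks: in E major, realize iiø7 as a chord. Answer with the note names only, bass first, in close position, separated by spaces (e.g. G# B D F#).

F# A C E

iiø7 is the half-diminished supertonic seventh, borrowed from the parallel minor. In E major that root is F#.
So the chord is F#-A-C-E.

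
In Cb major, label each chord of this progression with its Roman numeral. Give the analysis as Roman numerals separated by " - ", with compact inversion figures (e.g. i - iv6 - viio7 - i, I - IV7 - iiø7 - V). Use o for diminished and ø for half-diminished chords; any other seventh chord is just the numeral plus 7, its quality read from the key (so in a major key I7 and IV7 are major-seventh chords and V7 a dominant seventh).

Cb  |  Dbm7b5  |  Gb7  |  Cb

I - iiø7 - V7 - I

Cb has root Cb, degree 1 in Cb major, so I.
Dbm7b5: half-diminished seventh chord on Db — chromatic; iiø7 (borrowed from the parallel minor).
Gb7: root Gb is the dominant; dominant seventh chord there is V7.
Cb: major triad on Cb = scale degree 1 → I.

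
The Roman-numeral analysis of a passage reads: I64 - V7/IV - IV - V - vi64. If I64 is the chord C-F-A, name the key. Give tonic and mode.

I64 is given as C-F-A — a major triad with root F.
If F is scale degree 1 and the mode makes that degree carry a major triad, the tonic is F and the mode is major.

F major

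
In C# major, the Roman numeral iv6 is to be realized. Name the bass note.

A

iv in C# major has root F#; the chord is F#-A-C#.
The figure 6 means first inversion — the third is in the bass.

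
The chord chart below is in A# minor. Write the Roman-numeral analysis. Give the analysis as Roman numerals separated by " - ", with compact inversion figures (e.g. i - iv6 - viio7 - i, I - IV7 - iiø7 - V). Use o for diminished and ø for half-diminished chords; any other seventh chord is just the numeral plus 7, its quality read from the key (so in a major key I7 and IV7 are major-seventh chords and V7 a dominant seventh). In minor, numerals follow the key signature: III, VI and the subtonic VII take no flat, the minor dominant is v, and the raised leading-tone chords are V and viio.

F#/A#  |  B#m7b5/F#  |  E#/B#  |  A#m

VI6 - iiø43 - V64 - i

F#/A# has root F#, degree 6 in A# minor, so VI6.
B#m7b5/F#: root B# is the supertonic; half-diminished seventh chord there is iiø43.
E#/B# has root E#, degree 5 in A# minor, so V64.
A#m: minor triad on A# = scale degree 1 → i.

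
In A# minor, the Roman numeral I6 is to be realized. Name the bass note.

C##

I in A# minor has root A#; the chord is A#-C##-E#.
The figure 6 means first inversion — the third is in the bass.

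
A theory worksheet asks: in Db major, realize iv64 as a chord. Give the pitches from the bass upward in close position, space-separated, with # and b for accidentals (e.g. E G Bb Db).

Db Gb Bbb

Scale degree 4 in Db major is Gb; here the chord built on it is altered to a minor triad. iv64 is the minor subdominant, borrowed from the parallel minor.
So the chord is Gb-Bbb-Db, a minor triad.
The figured bass 64 indicates second inversion, placing the fifth (Db) in the bass: Db-Gb-Bbb.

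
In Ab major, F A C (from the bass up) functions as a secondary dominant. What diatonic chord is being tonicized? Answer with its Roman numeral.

ii

The chord is a major triad on F.
A dominant resolves down a perfect fifth: F → Bb. In Ab major, Bb is scale degree 2, i.e. ii.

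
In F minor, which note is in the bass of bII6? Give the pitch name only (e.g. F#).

Bb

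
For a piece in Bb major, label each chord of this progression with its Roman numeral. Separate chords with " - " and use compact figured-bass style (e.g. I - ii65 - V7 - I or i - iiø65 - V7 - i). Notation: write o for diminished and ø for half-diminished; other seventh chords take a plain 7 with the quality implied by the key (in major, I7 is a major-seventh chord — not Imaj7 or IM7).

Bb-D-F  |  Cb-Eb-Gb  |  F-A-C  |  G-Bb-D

Bb-D-F has root Bb, degree 1 in Bb major, so I.
Cb-Eb-Gb: major triad on Cb — chromatic; Cb is the lowered second degree, so this is the Neapolitan chord, bII.
F-A-C: major triad on F = scale degree 5 → V.
G-Bb-D has root G, degree 6 in Bb major, so vi.

I - bII - V - vi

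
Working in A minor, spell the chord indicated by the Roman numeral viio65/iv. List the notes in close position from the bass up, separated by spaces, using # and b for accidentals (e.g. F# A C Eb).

E G Bb C#

viio65/iv is a secondary leading-tone chord. The target iv is D in A minor; the applied chord is rooted a semitone below, on C#.
Building a fully diminished seventh chord on C# gives C#-E-G-Bb.
The figured bass 65 indicates first inversion, placing the third (E) in the bass: E-G-Bb-C#.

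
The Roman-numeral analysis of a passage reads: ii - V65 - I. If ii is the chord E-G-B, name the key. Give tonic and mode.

ii is given as E-G-B — a minor triad with root E.
If E is scale degree 2 and the mode makes that degree carry a minor triad, the tonic is D and the mode is major.

D major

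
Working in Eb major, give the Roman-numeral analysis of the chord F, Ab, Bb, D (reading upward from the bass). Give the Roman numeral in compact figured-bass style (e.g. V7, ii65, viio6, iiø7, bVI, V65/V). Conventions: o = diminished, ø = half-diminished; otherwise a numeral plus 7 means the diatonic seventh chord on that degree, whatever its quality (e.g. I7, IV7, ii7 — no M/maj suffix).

V43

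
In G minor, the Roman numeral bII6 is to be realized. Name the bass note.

bII in G minor has root Ab; the chord is Ab-C-Eb.
The figure 6 means first inversion — the third is in the bass.

C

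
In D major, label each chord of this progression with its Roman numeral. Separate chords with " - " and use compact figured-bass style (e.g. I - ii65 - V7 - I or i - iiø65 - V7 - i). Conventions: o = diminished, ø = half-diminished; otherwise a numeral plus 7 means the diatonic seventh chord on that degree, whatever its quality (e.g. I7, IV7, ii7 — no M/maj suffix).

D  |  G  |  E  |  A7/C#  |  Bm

D has root D, degree 1 in D major, so I.
G has root G, degree 4 in D major, so IV.
E is the secondary dominant of V (major triad on E): V/V.
A7/C# has root A, degree 5 in D major, so V65.
Bm: root B is the submediant; minor triad there is vi.

I - IV - V/V - V65 - vi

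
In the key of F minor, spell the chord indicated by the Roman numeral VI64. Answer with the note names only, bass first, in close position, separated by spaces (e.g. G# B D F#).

In F minor, the submediant is Db, and the diatonic chord built there is a major triad.
That chord is spelled Db-F-Ab.
With the 64 figure the chord is in second inversion; from the bass Ab upward in close position it reads Ab-Db-F.

Ab Db F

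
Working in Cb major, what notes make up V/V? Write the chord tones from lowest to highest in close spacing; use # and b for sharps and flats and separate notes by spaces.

The slash means an applied dominant: we want the dominant of V. In Cb major, V is Gb major, and its dominant is built on Db.
Building a major triad on Db gives Db-F-Ab.

Db F Ab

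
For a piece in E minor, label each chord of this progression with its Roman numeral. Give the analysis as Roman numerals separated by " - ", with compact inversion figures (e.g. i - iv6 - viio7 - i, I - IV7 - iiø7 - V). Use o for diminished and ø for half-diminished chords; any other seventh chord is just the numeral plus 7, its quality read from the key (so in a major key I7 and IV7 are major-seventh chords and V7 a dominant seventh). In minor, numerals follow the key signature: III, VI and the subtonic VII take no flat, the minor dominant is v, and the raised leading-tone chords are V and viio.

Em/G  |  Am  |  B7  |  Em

i6 - iv - V7 - i

Em/G: minor triad on E = scale degree 1 → i6.
Am: root A is the subdominant; minor triad there is iv.
B7 has root B, degree 5 in E minor, so V7.
Em: root E is the tonic; minor triad there is i.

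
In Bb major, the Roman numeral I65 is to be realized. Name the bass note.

D

I in Bb major has root Bb; the chord is Bb-D-F-A.
The figure 65 means first inversion — the third is in the bass.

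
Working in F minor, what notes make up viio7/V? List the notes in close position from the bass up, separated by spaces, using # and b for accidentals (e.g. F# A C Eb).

The slash marks an applied leading-tone chord: viio of V. In F minor, V is C, so the leading tone to it is B, a half step below.
Building a fully diminished seventh chord on B gives B-D-F-Ab.

B D F Ab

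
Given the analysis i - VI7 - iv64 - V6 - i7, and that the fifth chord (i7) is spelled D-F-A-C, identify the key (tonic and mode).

D minor

The anchor chord is a minor seventh chord on D, labeled i7.
If D is scale degree 1 and the mode makes that degree carry a minor seventh chord, the tonic is D and the mode is minor.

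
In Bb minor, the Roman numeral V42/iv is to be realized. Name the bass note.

The applied chord V42/iv is rooted on Bb: Bb-D-F-Ab.
The figure 42 means third inversion — the seventh is in the bass.

Ab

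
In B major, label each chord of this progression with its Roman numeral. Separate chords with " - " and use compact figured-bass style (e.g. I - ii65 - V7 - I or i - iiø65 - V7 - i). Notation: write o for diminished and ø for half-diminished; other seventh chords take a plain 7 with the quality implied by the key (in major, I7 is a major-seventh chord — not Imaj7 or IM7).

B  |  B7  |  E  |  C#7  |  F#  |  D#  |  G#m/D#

I - V7/IV - IV - V7/V - V - V/vi - vi64

B has root B, degree 1 in B major, so I.
B7: a dominant seventh chord on B, the applied dominant of IV → V7/IV.
E: root E is the subdominant; major triad there is IV.
C#7: chromatic; C# is V of V, so V7/V.
F# has root F#, degree 5 in B major, so V.
D#: a major triad on D#, the applied dominant of vi → V/vi.
G#m/D# has root G#, degree 6 in B major, so vi64.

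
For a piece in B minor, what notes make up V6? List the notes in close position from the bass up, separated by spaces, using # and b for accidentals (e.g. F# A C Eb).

In B minor, the fifth degree is F#. The dominant is major (leading tone raised), so V is a major triad.
That chord is spelled F#-A#-C#.
With the 6 figure the chord is in first inversion; from the bass A# upward in close position it reads A#-C#-F#.

A# C# F#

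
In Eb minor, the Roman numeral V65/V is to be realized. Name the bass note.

A

The applied chord V65/V is rooted on F: F-A-C-Eb.
The figure 65 means first inversion — the third is in the bass.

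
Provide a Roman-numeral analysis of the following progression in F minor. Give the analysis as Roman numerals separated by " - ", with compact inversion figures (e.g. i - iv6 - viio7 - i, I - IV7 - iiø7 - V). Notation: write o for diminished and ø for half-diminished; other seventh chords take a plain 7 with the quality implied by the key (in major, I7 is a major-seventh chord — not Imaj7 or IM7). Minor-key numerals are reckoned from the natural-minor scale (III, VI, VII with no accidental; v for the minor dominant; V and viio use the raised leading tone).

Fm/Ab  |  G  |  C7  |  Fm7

i6 - V/V - V7 - i7

Fm/Ab: minor triad on F = scale degree 1 → i6.
G: chromatic; G is V of V, so V/V.
C7: root C is the dominant; dominant seventh chord there is V7.
Fm7: minor seventh chord on F = scale degree 1 → i7.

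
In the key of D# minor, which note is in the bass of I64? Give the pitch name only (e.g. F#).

I in D# minor has root D#; the chord is D#-F##-A#.
The figure 64 means second inversion — the fifth is in the bass.

A#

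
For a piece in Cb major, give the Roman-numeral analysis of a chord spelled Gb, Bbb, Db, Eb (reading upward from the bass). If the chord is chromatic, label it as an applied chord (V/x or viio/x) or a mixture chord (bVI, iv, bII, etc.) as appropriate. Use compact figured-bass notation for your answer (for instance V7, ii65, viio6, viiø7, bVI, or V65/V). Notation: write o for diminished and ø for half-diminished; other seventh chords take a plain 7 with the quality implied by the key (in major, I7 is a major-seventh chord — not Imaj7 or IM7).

viiø65/IV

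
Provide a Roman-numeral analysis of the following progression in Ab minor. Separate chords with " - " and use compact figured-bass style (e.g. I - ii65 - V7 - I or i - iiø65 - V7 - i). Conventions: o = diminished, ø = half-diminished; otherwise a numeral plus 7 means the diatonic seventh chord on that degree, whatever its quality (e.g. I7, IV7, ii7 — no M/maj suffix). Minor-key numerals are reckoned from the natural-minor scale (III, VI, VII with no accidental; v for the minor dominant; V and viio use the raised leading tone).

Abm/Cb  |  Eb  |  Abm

Abm/Cb: minor triad on Ab = scale degree 1 → i6.
Eb: root Eb is the dominant; major triad there is V.
Abm: root Ab is the tonic; minor triad there is i.

i6 - V - i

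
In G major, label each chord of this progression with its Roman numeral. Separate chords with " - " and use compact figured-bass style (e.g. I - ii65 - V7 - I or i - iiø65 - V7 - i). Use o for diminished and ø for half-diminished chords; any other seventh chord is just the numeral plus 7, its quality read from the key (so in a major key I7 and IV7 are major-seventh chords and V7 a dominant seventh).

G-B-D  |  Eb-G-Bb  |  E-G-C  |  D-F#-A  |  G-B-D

G-B-D: major triad on G = scale degree 1 → I.
Eb-G-Bb: major triad on Eb — chromatic; bVI (borrowed from the parallel minor).
E-G-C: root C is the subdominant; major triad there is IV6.
D-F#-A has root D, degree 5 in G major, so V.
G-B-D: major triad on G = scale degree 1 → I.

I - bVI - IV6 - V - I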